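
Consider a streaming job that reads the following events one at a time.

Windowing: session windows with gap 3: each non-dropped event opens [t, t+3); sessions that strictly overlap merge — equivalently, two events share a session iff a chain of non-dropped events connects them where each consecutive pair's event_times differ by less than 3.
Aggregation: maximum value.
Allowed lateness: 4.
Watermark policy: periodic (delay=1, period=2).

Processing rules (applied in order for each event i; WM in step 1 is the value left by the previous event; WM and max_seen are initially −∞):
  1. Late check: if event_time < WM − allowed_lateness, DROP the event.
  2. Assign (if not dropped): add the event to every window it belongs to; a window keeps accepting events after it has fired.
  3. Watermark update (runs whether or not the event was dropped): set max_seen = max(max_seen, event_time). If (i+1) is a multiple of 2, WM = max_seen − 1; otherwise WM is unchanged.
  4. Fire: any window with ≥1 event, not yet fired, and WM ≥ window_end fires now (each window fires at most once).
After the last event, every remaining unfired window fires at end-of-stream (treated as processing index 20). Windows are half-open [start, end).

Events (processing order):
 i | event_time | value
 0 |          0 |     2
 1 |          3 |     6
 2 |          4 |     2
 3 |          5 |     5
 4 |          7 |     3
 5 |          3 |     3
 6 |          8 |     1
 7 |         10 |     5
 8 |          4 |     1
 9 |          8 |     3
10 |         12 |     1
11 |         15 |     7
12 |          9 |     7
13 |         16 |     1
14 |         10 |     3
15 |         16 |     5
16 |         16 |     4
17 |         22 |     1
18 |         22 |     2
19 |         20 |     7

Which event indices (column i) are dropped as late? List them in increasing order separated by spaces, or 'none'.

8 12 14

i=0 t=0 v=2: → [0,3); WM=−∞
i=1 t=3 v=6: → [3,6); WM=2
i=2 t=4 v=2: → [3,7); WM=2
i=3 t=5 v=5: → [3,8); WM=4
i=4 t=7 v=3: → [3,10); WM=4
i=5 t=3 v=3: → [3,10); WM=6
i=6 t=8 v=1: → [3,11); WM=6
i=7 t=10 v=5: → [3,13); WM=9
i=8 t=4 v=1: DROP (t<9-4); WM=9
i=9 t=8 v=3: → [3,13); WM=9
i=10 t=12 v=1: → [3,15); WM=9
i=11 t=15 v=7: → [15,18); WM=14
i=12 t=9 v=7: DROP (t<14-4); WM=14
i=13 t=16 v=1: → [15,19); WM=15
i=14 t=10 v=3: DROP (t<15-4); WM=15
i=15 t=16 v=5: → [15,19); WM=15
i=16 t=16 v=4: → [15,19); WM=15
i=17 t=22 v=1: → [22,25); WM=21
i=18 t=22 v=2: → [22,25); WM=21
i=19 t=20 v=7: → [20,25); WM=21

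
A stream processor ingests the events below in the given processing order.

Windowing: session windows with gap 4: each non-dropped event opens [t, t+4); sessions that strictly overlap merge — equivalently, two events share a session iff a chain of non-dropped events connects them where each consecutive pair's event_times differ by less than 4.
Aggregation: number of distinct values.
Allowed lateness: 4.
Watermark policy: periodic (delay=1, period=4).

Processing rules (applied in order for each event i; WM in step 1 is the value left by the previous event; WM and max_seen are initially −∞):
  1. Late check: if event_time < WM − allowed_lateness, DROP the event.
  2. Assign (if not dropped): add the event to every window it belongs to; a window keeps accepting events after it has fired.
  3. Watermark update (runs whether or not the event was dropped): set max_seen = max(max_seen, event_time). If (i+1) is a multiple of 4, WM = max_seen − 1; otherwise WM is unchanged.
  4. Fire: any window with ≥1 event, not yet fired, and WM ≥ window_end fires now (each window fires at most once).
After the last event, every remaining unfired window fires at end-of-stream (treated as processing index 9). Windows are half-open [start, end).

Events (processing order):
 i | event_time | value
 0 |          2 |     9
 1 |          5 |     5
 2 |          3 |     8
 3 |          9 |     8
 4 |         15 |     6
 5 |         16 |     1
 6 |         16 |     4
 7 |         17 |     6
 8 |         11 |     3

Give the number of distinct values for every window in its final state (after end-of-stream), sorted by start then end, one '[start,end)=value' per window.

i=0 t=2 v=9: → [2,6); WM=−∞
i=1 t=5 v=5: → [2,9); WM=−∞
i=2 t=3 v=8: → [2,9); WM=−∞
i=3 t=9 v=8: → [9,13); WM=8
i=4 t=15 v=6: → [15,19); WM=8
i=5 t=16 v=1: → [15,20); WM=8
i=6 t=16 v=4: → [15,20); WM=8
i=7 t=17 v=6: → [15,21); WM=16
i=8 t=11 v=3: DROP (t<16-4); WM=16

[2,9)=3 [9,13)=1 [15,21)=3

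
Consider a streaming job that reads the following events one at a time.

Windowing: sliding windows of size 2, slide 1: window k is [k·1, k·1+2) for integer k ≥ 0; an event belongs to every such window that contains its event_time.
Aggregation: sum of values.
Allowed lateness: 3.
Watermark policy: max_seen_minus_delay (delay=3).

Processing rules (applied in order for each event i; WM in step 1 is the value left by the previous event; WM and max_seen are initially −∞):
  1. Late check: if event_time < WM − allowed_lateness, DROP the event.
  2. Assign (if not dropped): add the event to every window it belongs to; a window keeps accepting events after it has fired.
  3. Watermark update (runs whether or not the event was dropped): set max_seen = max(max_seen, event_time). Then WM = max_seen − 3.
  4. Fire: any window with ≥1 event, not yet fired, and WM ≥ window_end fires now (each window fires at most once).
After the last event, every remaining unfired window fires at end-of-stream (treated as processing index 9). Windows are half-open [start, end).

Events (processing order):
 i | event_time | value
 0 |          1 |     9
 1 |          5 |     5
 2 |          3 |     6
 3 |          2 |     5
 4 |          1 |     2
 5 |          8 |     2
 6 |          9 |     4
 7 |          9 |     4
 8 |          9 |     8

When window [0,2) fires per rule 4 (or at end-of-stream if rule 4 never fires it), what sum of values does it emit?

9

i=0 t=1 v=9: → [1,3),[0,2); WM=-2
i=1 t=5 v=5: → [5,7),[4,6); WM=2; [0,2) fires=9
i=2 t=3 v=6: → [3,5),[2,4); WM=2
i=3 t=2 v=5: → [2,4),[1,3); WM=2
i=4 t=1 v=2: → [1,3),[0,2); WM=2
i=5 t=8 v=2: → [8,10),[7,9); WM=5; [1,3) fires=16 [2,4) fires=11 [3,5) fires=6
i=6 t=9 v=4: → [9,11),[8,10); WM=6; [4,6) fires=5
i=7 t=9 v=4: → [9,11),[8,10); WM=6
i=8 t=9 v=8: → [9,11),[8,10); WM=6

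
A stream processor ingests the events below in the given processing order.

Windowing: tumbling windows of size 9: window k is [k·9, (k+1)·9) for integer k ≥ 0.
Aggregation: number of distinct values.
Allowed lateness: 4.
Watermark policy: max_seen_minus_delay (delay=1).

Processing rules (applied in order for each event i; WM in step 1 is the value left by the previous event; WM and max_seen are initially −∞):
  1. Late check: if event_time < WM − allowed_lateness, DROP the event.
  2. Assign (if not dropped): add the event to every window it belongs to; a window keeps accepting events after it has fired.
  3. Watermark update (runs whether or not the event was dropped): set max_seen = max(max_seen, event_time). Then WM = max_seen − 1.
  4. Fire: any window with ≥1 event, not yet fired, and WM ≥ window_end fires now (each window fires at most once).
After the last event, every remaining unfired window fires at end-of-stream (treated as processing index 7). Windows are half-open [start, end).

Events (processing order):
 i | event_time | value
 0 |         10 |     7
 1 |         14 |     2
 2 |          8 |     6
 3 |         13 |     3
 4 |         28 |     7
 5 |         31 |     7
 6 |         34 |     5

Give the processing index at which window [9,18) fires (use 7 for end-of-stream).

i=0 t=10 v=7: → [9,18); WM=9
i=1 t=14 v=2: → [9,18); WM=13
i=2 t=8 v=6: DROP (t<13-4); WM=13
i=3 t=13 v=3: → [9,18); WM=13
i=4 t=28 v=7: → [27,36); WM=27; [9,18) fires=3
i=5 t=31 v=7: → [27,36); WM=30
i=6 t=34 v=5: → [27,36); WM=33

4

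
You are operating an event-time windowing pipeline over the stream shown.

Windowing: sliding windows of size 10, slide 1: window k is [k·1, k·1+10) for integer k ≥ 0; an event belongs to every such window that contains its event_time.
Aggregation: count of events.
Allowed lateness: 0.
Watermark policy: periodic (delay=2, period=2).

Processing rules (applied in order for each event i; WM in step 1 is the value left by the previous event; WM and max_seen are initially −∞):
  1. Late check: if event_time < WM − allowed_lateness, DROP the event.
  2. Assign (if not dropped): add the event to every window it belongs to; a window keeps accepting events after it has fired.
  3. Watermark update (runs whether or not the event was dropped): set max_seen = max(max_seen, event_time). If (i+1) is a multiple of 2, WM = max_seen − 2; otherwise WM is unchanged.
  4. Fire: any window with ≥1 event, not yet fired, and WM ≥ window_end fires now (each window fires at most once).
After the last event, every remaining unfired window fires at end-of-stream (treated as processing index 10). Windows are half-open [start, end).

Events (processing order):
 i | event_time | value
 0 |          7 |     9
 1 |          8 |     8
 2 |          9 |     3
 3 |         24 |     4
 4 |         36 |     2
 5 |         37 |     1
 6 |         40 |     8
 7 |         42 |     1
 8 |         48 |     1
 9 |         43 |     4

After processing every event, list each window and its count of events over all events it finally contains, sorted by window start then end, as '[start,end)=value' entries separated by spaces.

[0,10)=3 [1,11)=3 [2,12)=3 [3,13)=3 [4,14)=3 [5,15)=3 [6,16)=3 [7,17)=3 [8,18)=2 [9,19)=1 [15,25)=1 [16,26)=1 [17,27)=1 [18,28)=1 [19,29)=1 [20,30)=1 [21,31)=1 [22,32)=1 [23,33)=1 [24,34)=1 [27,37)=1 [28,38)=2 [29,39)=2 [30,40)=2 [31,41)=3 [32,42)=3 [33,43)=4 [34,44)=5 [35,45)=5 [36,46)=5 [37,47)=4 [38,48)=3 [39,49)=4 [40,50)=4 [41,51)=3 [42,52)=3 [43,53)=2 [44,54)=1 [45,55)=1 [46,56)=1 [47,57)=1 [48,58)=1

i=0 t=7 v=9: → [7,17),[6,16),[5,15),[4,14),[3,13),[2,12),[1,11),[0,10); WM=−∞
i=1 t=8 v=8: → [8,18),[7,17),[6,16),[5,15),[4,14),[3,13),[2,12),[1,11),[0,10); WM=6
i=2 t=9 v=3: → [9,19),[8,18),[7,17),[6,16),[5,15),[4,14),[3,13),[2,12),[1,11),[0,10); WM=6
i=3 t=24 v=4: → [24,34),[23,33),[22,32),[21,31),[20,30),[19,29),[18,28),[17,27),[16,26),[15,25); WM=22; [0,10) fires=3 [1,11) fires=3 [2,12) fires=3 [3,13) fires=3 [4,14) fires=3 [5,15) fires=3 [6,16) fires=3 [7,17) fires=3 [8,18) fires=2 [9,19) fires=1
i=4 t=36 v=2: → [36,46),[35,45),[34,44),[33,43),[32,42),[31,41),[30,40),[29,39),[28,38),[27,37); WM=22
i=5 t=37 v=1: → [37,47),[36,46),[35,45),[34,44),[33,43),[32,42),[31,41),[30,40),[29,39),[28,38); WM=35; [15,25) fires=1 [16,26) fires=1 [17,27) fires=1 [18,28) fires=1 [19,29) fires=1 [20,30) fires=1 [21,31) fires=1 [22,32) fires=1 [23,33) fires=1 [24,34) fires=1
i=6 t=40 v=8: → [40,50),[39,49),[38,48),[37,47),[36,46),[35,45),[34,44),[33,43),[32,42),[31,41); WM=35
i=7 t=42 v=1: → [42,52),[41,51),[40,50),[39,49),[38,48),[37,47),[36,46),[35,45),[34,44),[33,43); WM=40; [27,37) fires=1 [28,38) fires=2 [29,39) fires=2 [30,40) fires=2
i=8 t=48 v=1: → [48,58),[47,57),[46,56),[45,55),[44,54),[43,53),[42,52),[41,51),[40,50),[39,49); WM=40
i=9 t=43 v=4: → [43,53),[42,52),[41,51),[40,50),[39,49),[38,48),[37,47),[36,46),[35,45),[34,44); WM=46; [31,41) fires=3 [32,42) fires=3 [33,43) fires=4 [34,44) fires=5 [35,45) fires=5 [36,46) fires=5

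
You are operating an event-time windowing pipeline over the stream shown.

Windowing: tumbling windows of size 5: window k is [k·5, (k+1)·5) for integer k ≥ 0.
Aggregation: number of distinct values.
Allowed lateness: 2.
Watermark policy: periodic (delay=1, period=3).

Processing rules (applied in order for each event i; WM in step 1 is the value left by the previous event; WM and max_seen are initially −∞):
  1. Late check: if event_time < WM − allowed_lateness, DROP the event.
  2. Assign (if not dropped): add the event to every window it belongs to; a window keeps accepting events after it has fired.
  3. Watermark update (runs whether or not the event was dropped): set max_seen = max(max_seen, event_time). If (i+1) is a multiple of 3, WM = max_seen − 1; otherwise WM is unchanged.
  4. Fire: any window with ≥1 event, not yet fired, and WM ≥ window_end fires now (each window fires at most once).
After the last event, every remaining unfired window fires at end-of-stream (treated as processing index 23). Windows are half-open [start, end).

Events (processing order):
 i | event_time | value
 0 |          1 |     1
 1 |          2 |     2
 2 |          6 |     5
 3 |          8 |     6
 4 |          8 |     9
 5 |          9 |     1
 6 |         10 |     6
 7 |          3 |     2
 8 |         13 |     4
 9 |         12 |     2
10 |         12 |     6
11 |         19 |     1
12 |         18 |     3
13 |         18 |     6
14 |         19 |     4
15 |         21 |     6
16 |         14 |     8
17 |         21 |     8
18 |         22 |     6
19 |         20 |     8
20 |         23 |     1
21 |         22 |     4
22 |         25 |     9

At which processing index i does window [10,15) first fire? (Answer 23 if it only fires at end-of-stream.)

i=0 t=1 v=1: → [0,5); WM=−∞
i=1 t=2 v=2: → [0,5); WM=−∞
i=2 t=6 v=5: → [5,10); WM=5; [0,5) fires=2
i=3 t=8 v=6: → [5,10); WM=5
i=4 t=8 v=9: → [5,10); WM=5
i=5 t=9 v=1: → [5,10); WM=8
i=6 t=10 v=6: → [10,15); WM=8
i=7 t=3 v=2: DROP (t<8-2); WM=8
i=8 t=13 v=4: → [10,15); WM=12; [5,10) fires=4
i=9 t=12 v=2: → [10,15); WM=12
i=10 t=12 v=6: → [10,15); WM=12
i=11 t=19 v=1: → [15,20); WM=18; [10,15) fires=3
i=12 t=18 v=3: → [15,20); WM=18
i=13 t=18 v=6: → [15,20); WM=18
i=14 t=19 v=4: → [15,20); WM=18
i=15 t=21 v=6: → [20,25); WM=18
i=16 t=14 v=8: DROP (t<18-2); WM=18
i=17 t=21 v=8: → [20,25); WM=20; [15,20) fires=4
i=18 t=22 v=6: → [20,25); WM=20
i=19 t=20 v=8: → [20,25); WM=20
i=20 t=23 v=1: → [20,25); WM=22
i=21 t=22 v=4: → [20,25); WM=22
i=22 t=25 v=9: → [25,30); WM=22

11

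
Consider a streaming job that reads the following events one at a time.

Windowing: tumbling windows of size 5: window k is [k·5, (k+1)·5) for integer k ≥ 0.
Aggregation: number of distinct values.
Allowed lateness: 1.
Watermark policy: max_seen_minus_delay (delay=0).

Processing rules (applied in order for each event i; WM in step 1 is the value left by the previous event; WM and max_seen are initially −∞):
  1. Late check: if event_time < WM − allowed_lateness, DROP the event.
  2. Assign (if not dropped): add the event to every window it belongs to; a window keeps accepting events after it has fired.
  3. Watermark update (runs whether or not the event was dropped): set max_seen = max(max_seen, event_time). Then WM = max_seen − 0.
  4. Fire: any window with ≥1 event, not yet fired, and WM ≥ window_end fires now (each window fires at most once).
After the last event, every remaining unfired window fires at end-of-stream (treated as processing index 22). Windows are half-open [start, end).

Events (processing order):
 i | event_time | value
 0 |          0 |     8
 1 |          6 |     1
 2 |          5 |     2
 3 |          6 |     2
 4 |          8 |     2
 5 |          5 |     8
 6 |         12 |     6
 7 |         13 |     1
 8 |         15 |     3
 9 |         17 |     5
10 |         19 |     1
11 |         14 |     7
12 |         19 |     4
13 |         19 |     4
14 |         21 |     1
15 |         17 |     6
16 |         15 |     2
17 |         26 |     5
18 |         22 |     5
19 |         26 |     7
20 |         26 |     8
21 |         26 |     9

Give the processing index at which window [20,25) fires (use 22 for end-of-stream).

i=0 t=0 v=8: → [0,5); WM=0
i=1 t=6 v=1: → [5,10); WM=6; [0,5) fires=1
i=2 t=5 v=2: → [5,10); WM=6
i=3 t=6 v=2: → [5,10); WM=6
i=4 t=8 v=2: → [5,10); WM=8
i=5 t=5 v=8: DROP (t<8-1); WM=8
i=6 t=12 v=6: → [10,15); WM=12; [5,10) fires=2
i=7 t=13 v=1: → [10,15); WM=13
i=8 t=15 v=3: → [15,20); WM=15; [10,15) fires=2
i=9 t=17 v=5: → [15,20); WM=17
i=10 t=19 v=1: → [15,20); WM=19
i=11 t=14 v=7: DROP (t<19-1); WM=19
i=12 t=19 v=4: → [15,20); WM=19
i=13 t=19 v=4: → [15,20); WM=19
i=14 t=21 v=1: → [20,25); WM=21; [15,20) fires=4
i=15 t=17 v=6: DROP (t<21-1); WM=21
i=16 t=15 v=2: DROP (t<21-1); WM=21
i=17 t=26 v=5: → [25,30); WM=26; [20,25) fires=1
i=18 t=22 v=5: DROP (t<26-1); WM=26
i=19 t=26 v=7: → [25,30); WM=26
i=20 t=26 v=8: → [25,30); WM=26
i=21 t=26 v=9: → [25,30); WM=26

17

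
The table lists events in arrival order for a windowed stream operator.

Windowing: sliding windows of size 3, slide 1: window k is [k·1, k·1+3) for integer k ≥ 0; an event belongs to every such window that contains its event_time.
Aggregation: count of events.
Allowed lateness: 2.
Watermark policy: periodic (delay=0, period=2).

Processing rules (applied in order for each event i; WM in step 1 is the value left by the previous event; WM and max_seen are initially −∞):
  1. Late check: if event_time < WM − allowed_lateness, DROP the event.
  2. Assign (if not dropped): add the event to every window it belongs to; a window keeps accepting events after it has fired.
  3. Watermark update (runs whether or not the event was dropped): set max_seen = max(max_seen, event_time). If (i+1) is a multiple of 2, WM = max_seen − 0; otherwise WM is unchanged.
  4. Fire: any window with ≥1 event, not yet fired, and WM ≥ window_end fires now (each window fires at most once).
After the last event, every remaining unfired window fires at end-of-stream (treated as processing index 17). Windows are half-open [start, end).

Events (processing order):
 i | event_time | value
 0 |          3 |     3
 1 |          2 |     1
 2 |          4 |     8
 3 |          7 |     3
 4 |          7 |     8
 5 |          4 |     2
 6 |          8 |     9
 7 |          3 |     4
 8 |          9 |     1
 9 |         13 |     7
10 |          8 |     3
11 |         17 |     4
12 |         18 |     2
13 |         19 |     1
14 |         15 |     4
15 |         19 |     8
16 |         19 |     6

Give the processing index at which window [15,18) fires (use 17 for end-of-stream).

i=0 t=3 v=3: → [3,6),[2,5),[1,4); WM=−∞
i=1 t=2 v=1: → [2,5),[1,4),[0,3); WM=3; [0,3) fires=1
i=2 t=4 v=8: → [4,7),[3,6),[2,5); WM=3
i=3 t=7 v=3: → [7,10),[6,9),[5,8); WM=7; [1,4) fires=2 [2,5) fires=3 [3,6) fires=2 [4,7) fires=1
i=4 t=7 v=8: → [7,10),[6,9),[5,8); WM=7
i=5 t=4 v=2: DROP (t<7-2); WM=7
i=6 t=8 v=9: → [8,11),[7,10),[6,9); WM=7
i=7 t=3 v=4: DROP (t<7-2); WM=8; [5,8) fires=2
i=8 t=9 v=1: → [9,12),[8,11),[7,10); WM=8
i=9 t=13 v=7: → [13,16),[12,15),[11,14); WM=13; [6,9) fires=3 [7,10) fires=4 [8,11) fires=2 [9,12) fires=1
i=10 t=8 v=3: DROP (t<13-2); WM=13
i=11 t=17 v=4: → [17,20),[16,19),[15,18); WM=17; [11,14) fires=1 [12,15) fires=1 [13,16) fires=1
i=12 t=18 v=2: → [18,21),[17,20),[16,19); WM=17
i=13 t=19 v=1: → [19,22),[18,21),[17,20); WM=19; [15,18) fires=1 [16,19) fires=2
i=14 t=15 v=4: DROP (t<19-2); WM=19
i=15 t=19 v=8: → [19,22),[18,21),[17,20); WM=19
i=16 t=19 v=6: → [19,22),[18,21),[17,20); WM=19

13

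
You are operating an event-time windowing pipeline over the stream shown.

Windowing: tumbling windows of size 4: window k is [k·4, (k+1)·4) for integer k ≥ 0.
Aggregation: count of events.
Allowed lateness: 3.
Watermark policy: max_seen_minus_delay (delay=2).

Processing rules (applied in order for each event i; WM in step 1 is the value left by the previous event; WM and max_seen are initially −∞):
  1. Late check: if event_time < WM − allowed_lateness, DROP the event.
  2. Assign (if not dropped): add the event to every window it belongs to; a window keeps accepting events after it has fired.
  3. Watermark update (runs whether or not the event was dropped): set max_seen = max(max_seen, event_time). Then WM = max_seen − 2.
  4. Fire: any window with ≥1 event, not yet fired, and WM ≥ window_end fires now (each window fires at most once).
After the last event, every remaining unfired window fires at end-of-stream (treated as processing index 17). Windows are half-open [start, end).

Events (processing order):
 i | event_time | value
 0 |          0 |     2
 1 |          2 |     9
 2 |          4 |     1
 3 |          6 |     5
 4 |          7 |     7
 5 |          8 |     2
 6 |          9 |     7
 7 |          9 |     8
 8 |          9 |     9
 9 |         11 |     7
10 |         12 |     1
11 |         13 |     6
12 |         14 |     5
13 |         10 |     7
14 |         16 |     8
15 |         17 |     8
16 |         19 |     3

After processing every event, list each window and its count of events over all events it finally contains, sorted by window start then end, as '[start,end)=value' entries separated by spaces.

i=0 t=0 v=2: → [0,4); WM=-2
i=1 t=2 v=9: → [0,4); WM=0
i=2 t=4 v=1: → [4,8); WM=2
i=3 t=6 v=5: → [4,8); WM=4; [0,4) fires=2
i=4 t=7 v=7: → [4,8); WM=5
i=5 t=8 v=2: → [8,12); WM=6
i=6 t=9 v=7: → [8,12); WM=7
i=7 t=9 v=8: → [8,12); WM=7
i=8 t=9 v=9: → [8,12); WM=7
i=9 t=11 v=7: → [8,12); WM=9; [4,8) fires=3
i=10 t=12 v=1: → [12,16); WM=10
i=11 t=13 v=6: → [12,16); WM=11
i=12 t=14 v=5: → [12,16); WM=12; [8,12) fires=5
i=13 t=10 v=7: → [8,12); WM=12
i=14 t=16 v=8: → [16,20); WM=14
i=15 t=17 v=8: → [16,20); WM=15
i=16 t=19 v=3: → [16,20); WM=17; [12,16) fires=3

[0,4)=2 [4,8)=3 [8,12)=6 [12,16)=3 [16,20)=3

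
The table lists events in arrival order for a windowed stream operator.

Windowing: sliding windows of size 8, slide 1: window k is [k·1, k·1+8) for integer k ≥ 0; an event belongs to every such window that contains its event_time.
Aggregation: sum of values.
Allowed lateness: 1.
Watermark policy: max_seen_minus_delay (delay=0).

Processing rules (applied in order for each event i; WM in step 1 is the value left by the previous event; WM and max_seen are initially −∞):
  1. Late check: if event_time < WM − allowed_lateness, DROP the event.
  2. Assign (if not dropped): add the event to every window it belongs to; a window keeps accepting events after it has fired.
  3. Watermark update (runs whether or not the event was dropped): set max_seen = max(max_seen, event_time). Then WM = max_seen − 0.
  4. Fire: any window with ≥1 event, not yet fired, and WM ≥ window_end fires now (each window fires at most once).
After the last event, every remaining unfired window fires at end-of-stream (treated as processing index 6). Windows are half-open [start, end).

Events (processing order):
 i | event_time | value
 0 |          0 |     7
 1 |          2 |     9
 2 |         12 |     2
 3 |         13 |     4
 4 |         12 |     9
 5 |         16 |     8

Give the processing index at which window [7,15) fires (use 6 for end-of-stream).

5

i=0 t=0 v=7: → [0,8); WM=0
i=1 t=2 v=9: → [2,10),[1,9),[0,8); WM=2
i=2 t=12 v=2: → [12,20),[11,19),[10,18),[9,17),[8,16),[7,15),[6,14),[5,13); WM=12; [0,8) fires=16 [1,9) fires=9 [2,10) fires=9
i=3 t=13 v=4: → [13,21),[12,20),[11,19),[10,18),[9,17),[8,16),[7,15),[6,14); WM=13; [5,13) fires=2
i=4 t=12 v=9: → [12,20),[11,19),[10,18),[9,17),[8,16),[7,15),[6,14),[5,13); WM=13
i=5 t=16 v=8: → [16,24),[15,23),[14,22),[13,21),[12,20),[11,19),[10,18),[9,17); WM=16; [6,14) fires=15 [7,15) fires=15 [8,16) fires=15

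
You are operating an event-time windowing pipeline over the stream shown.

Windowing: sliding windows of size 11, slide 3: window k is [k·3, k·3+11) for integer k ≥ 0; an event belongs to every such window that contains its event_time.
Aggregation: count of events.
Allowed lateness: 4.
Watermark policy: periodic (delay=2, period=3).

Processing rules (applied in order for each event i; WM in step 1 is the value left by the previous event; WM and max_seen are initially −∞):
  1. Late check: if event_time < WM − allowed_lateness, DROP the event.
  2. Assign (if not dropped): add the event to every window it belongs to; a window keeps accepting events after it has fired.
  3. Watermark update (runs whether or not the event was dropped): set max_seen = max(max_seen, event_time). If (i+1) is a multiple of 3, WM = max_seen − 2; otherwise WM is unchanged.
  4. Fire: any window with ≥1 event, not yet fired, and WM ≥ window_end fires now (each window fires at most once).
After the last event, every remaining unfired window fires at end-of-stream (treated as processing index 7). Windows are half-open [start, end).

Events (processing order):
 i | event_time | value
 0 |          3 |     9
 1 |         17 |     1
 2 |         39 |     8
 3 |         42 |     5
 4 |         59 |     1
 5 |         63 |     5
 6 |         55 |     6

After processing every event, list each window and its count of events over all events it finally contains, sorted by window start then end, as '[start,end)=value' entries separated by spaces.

[0,11)=1 [3,14)=1 [9,20)=1 [12,23)=1 [15,26)=1 [30,41)=1 [33,44)=2 [36,47)=2 [39,50)=2 [42,53)=1 [51,62)=1 [54,65)=2 [57,68)=2 [60,71)=1 [63,74)=1

i=0 t=3 v=9: → [3,14),[0,11); WM=−∞
i=1 t=17 v=1: → [15,26),[12,23),[9,20); WM=−∞
i=2 t=39 v=8: → [39,50),[36,47),[33,44),[30,41); WM=37; [0,11) fires=1 [3,14) fires=1 [9,20) fires=1 [12,23) fires=1 [15,26) fires=1
i=3 t=42 v=5: → [42,53),[39,50),[36,47),[33,44); WM=37
i=4 t=59 v=1: → [57,68),[54,65),[51,62); WM=37
i=5 t=63 v=5: → [63,74),[60,71),[57,68),[54,65); WM=61; [30,41) fires=1 [33,44) fires=2 [36,47) fires=2 [39,50) fires=2 [42,53) fires=1
i=6 t=55 v=6: DROP (t<61-4); WM=61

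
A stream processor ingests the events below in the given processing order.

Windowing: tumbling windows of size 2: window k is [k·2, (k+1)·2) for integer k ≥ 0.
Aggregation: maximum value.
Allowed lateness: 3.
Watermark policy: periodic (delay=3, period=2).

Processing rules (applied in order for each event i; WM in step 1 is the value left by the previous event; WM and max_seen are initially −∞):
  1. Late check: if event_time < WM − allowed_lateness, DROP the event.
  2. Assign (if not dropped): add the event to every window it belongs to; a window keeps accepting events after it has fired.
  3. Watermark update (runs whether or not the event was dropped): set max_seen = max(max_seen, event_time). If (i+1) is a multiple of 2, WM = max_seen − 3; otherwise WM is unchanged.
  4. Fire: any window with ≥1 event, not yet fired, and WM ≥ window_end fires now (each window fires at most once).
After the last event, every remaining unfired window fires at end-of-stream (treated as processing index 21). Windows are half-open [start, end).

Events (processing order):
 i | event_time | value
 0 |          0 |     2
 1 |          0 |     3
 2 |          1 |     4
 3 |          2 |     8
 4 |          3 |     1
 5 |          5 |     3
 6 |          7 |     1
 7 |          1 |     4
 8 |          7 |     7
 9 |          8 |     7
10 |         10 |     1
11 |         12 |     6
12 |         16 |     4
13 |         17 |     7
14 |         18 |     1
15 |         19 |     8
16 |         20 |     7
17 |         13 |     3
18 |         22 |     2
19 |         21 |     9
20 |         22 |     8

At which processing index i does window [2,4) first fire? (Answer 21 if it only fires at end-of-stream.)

7

i=0 t=0 v=2: → [0,2); WM=−∞
i=1 t=0 v=3: → [0,2); WM=-3
i=2 t=1 v=4: → [0,2); WM=-3
i=3 t=2 v=8: → [2,4); WM=-1
i=4 t=3 v=1: → [2,4); WM=-1
i=5 t=5 v=3: → [4,6); WM=2; [0,2) fires=4
i=6 t=7 v=1: → [6,8); WM=2
i=7 t=1 v=4: → [0,2); WM=4; [2,4) fires=8
i=8 t=7 v=7: → [6,8); WM=4
i=9 t=8 v=7: → [8,10); WM=5
i=10 t=10 v=1: → [10,12); WM=5
i=11 t=12 v=6: → [12,14); WM=9; [4,6) fires=3 [6,8) fires=7
i=12 t=16 v=4: → [16,18); WM=9
i=13 t=17 v=7: → [16,18); WM=14; [8,10) fires=7 [10,12) fires=1 [12,14) fires=6
i=14 t=18 v=1: → [18,20); WM=14
i=15 t=19 v=8: → [18,20); WM=16
i=16 t=20 v=7: → [20,22); WM=16
i=17 t=13 v=3: → [12,14); WM=17
i=18 t=22 v=2: → [22,24); WM=17
i=19 t=21 v=9: → [20,22); WM=19; [16,18) fires=7
i=20 t=22 v=8: → [22,24); WM=19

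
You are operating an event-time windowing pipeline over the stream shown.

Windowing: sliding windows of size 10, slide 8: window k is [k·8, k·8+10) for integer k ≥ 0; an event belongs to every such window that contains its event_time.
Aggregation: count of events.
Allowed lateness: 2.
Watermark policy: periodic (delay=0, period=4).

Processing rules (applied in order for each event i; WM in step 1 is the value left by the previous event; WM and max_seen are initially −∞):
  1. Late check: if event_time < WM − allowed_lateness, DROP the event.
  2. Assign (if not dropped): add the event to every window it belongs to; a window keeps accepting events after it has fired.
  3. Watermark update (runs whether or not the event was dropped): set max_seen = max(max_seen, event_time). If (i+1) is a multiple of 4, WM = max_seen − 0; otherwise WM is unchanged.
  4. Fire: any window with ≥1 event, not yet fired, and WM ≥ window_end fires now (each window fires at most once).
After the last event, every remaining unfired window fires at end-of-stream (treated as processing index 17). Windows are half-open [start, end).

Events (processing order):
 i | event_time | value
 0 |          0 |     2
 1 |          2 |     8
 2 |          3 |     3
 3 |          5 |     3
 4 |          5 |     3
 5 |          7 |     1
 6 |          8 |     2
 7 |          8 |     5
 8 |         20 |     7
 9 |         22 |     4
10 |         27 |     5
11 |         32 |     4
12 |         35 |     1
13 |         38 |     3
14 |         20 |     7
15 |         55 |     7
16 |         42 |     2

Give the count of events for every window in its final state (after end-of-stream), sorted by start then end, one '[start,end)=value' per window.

i=0 t=0 v=2: → [0,10); WM=−∞
i=1 t=2 v=8: → [0,10); WM=−∞
i=2 t=3 v=3: → [0,10); WM=−∞
i=3 t=5 v=3: → [0,10); WM=5
i=4 t=5 v=3: → [0,10); WM=5
i=5 t=7 v=1: → [0,10); WM=5
i=6 t=8 v=2: → [8,18),[0,10); WM=5
i=7 t=8 v=5: → [8,18),[0,10); WM=8
i=8 t=20 v=7: → [16,26); WM=8
i=9 t=22 v=4: → [16,26); WM=8
i=10 t=27 v=5: → [24,34); WM=8
i=11 t=32 v=4: → [32,42),[24,34); WM=32; [0,10) fires=8 [8,18) fires=2 [16,26) fires=2
i=12 t=35 v=1: → [32,42); WM=32
i=13 t=38 v=3: → [32,42); WM=32
i=14 t=20 v=7: DROP (t<32-2); WM=32
i=15 t=55 v=7: → [48,58); WM=55; [24,34) fires=2 [32,42) fires=3
i=16 t=42 v=2: DROP (t<55-2); WM=55

[0,10)=8 [8,18)=2 [16,26)=2 [24,34)=2 [32,42)=3 [48,58)=1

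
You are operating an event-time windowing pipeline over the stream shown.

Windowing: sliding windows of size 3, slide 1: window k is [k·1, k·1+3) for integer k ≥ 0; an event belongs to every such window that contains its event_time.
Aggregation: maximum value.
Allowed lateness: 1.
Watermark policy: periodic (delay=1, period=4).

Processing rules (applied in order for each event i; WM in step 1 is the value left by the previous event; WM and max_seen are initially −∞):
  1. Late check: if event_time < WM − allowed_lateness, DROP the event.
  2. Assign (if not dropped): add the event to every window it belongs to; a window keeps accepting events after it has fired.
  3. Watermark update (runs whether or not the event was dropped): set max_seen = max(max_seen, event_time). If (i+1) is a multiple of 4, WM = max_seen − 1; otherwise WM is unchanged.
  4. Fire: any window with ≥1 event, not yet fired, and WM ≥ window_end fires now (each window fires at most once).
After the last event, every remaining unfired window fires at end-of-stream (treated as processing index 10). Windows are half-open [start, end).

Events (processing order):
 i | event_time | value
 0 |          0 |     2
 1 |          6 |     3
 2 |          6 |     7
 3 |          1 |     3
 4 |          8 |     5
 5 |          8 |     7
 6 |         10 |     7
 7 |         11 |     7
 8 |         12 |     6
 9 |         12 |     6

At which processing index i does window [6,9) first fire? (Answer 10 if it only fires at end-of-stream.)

7

i=0 t=0 v=2: → [0,3); WM=−∞
i=1 t=6 v=3: → [6,9),[5,8),[4,7); WM=−∞
i=2 t=6 v=7: → [6,9),[5,8),[4,7); WM=−∞
i=3 t=1 v=3: → [1,4),[0,3); WM=5; [0,3) fires=3 [1,4) fires=3
i=4 t=8 v=5: → [8,11),[7,10),[6,9); WM=5
i=5 t=8 v=7: → [8,11),[7,10),[6,9); WM=5
i=6 t=10 v=7: → [10,13),[9,12),[8,11); WM=5
i=7 t=11 v=7: → [11,14),[10,13),[9,12); WM=10; [4,7) fires=7 [5,8) fires=7 [6,9) fires=7 [7,10) fires=7
i=8 t=12 v=6: → [12,15),[11,14),[10,13); WM=10
i=9 t=12 v=6: → [12,15),[11,14),[10,13); WM=10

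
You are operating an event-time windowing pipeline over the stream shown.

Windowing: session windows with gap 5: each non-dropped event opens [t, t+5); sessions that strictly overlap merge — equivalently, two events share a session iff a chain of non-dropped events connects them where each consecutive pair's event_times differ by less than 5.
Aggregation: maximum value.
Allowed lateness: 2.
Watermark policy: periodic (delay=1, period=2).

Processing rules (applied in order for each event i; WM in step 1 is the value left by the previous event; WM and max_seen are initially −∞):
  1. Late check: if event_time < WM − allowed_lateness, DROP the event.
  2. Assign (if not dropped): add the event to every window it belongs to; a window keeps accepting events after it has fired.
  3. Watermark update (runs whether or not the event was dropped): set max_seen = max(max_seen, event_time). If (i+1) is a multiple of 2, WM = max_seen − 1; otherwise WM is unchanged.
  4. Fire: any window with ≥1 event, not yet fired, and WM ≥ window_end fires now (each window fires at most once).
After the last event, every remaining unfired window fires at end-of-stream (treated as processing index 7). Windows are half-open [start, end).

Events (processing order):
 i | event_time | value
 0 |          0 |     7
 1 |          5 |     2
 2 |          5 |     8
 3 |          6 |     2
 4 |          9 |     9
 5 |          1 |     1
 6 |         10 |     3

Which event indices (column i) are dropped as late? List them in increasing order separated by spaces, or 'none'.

5

i=0 t=0 v=7: → [0,5); WM=−∞
i=1 t=5 v=2: → [5,10); WM=4
i=2 t=5 v=8: → [5,10); WM=4
i=3 t=6 v=2: → [5,11); WM=5
i=4 t=9 v=9: → [5,14); WM=5
i=5 t=1 v=1: DROP (t<5-2); WM=8
i=6 t=10 v=3: → [5,15); WM=8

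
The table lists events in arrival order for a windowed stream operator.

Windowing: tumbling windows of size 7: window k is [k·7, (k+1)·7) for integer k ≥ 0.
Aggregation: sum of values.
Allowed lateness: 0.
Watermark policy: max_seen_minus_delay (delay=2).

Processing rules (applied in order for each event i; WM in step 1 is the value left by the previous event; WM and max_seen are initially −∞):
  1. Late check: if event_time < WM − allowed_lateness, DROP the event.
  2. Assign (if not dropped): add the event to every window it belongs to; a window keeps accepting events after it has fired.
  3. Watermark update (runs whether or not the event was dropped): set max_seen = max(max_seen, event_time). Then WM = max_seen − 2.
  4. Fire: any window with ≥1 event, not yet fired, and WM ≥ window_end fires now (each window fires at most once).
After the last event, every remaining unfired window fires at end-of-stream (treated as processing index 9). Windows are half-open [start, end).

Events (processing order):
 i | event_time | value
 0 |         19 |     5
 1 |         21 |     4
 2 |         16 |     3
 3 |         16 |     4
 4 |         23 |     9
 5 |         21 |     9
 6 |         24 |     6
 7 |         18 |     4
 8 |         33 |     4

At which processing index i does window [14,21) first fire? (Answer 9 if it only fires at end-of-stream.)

i=0 t=19 v=5: → [14,21); WM=17
i=1 t=21 v=4: → [21,28); WM=19
i=2 t=16 v=3: DROP (t<19-0); WM=19
i=3 t=16 v=4: DROP (t<19-0); WM=19
i=4 t=23 v=9: → [21,28); WM=21; [14,21) fires=5
i=5 t=21 v=9: → [21,28); WM=21
i=6 t=24 v=6: → [21,28); WM=22
i=7 t=18 v=4: DROP (t<22-0); WM=22
i=8 t=33 v=4: → [28,35); WM=31; [21,28) fires=28

4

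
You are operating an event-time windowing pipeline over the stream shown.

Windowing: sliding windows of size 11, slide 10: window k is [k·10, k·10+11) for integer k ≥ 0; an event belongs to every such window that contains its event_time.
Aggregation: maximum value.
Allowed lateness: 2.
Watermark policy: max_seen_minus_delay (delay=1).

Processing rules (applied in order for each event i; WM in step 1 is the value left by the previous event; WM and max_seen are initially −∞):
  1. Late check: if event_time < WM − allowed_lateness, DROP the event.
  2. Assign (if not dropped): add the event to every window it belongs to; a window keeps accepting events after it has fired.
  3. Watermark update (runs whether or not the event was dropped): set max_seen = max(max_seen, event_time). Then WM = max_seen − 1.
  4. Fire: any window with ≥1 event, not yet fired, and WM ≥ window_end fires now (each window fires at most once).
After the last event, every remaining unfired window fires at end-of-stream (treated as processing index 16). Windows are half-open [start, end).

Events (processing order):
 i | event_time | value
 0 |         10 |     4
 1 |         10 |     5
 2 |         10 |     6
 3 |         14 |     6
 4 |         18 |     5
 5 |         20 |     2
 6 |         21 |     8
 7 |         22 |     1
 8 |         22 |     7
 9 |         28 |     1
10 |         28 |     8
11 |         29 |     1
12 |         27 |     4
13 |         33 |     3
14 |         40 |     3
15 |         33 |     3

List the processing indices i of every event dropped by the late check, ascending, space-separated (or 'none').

i=0 t=10 v=4: → [10,21),[0,11); WM=9
i=1 t=10 v=5: → [10,21),[0,11); WM=9
i=2 t=10 v=6: → [10,21),[0,11); WM=9
i=3 t=14 v=6: → [10,21); WM=13; [0,11) fires=6
i=4 t=18 v=5: → [10,21); WM=17
i=5 t=20 v=2: → [20,31),[10,21); WM=19
i=6 t=21 v=8: → [20,31); WM=20
i=7 t=22 v=1: → [20,31); WM=21; [10,21) fires=6
i=8 t=22 v=7: → [20,31); WM=21
i=9 t=28 v=1: → [20,31); WM=27
i=10 t=28 v=8: → [20,31); WM=27
i=11 t=29 v=1: → [20,31); WM=28
i=12 t=27 v=4: → [20,31); WM=28
i=13 t=33 v=3: → [30,41); WM=32; [20,31) fires=8
i=14 t=40 v=3: → [40,51),[30,41); WM=39
i=15 t=33 v=3: DROP (t<39-2); WM=39

15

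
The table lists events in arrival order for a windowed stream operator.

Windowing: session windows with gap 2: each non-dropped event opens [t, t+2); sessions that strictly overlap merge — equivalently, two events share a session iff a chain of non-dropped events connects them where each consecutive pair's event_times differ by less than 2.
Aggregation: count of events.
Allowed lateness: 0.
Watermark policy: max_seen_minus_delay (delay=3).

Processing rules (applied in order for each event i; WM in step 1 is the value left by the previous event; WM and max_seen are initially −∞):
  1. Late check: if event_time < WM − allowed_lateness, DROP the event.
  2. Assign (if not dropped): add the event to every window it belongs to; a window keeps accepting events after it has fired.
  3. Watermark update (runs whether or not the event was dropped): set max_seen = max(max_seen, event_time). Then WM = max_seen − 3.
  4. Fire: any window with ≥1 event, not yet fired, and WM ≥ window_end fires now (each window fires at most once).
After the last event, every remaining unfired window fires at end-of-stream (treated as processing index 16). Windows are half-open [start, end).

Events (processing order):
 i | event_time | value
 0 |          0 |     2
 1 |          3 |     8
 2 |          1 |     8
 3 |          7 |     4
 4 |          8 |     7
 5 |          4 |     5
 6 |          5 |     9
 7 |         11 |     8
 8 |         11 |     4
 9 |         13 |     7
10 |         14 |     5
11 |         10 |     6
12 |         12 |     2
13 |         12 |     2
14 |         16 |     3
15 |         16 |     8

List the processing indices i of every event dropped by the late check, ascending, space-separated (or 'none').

5 11

i=0 t=0 v=2: → [0,2); WM=-3
i=1 t=3 v=8: → [3,5); WM=0
i=2 t=1 v=8: → [0,3); WM=0
i=3 t=7 v=4: → [7,9); WM=4
i=4 t=8 v=7: → [7,10); WM=5
i=5 t=4 v=5: DROP (t<5-0); WM=5
i=6 t=5 v=9: → [5,7); WM=5
i=7 t=11 v=8: → [11,13); WM=8
i=8 t=11 v=4: → [11,13); WM=8
i=9 t=13 v=7: → [13,15); WM=10
i=10 t=14 v=5: → [13,16); WM=11
i=11 t=10 v=6: DROP (t<11-0); WM=11
i=12 t=12 v=2: → [11,16); WM=11
i=13 t=12 v=2: → [11,16); WM=11
i=14 t=16 v=3: → [16,18); WM=13
i=15 t=16 v=8: → [16,18); WM=13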